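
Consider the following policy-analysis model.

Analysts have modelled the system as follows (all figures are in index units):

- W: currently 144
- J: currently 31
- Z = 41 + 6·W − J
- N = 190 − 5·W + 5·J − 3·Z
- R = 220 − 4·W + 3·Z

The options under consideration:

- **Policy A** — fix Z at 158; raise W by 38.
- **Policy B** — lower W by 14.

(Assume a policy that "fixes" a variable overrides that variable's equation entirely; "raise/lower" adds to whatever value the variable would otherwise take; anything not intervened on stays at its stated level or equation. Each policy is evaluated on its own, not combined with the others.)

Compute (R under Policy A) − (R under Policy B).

-2104

Policy A (Z := 158, W + 38):
  W = 144 + 38 = 182
  J = 31
  Z = 158
  R = 220 − 4·182 + 3·158 = -34
Policy B (W − 14):
  W = 144 − 14 = 130
  J = 31
  Z = 41 + 6·130 − 31 = 790
  R = 220 − 4·130 + 3·790 = 2070
R: -34 − 2070 = -2104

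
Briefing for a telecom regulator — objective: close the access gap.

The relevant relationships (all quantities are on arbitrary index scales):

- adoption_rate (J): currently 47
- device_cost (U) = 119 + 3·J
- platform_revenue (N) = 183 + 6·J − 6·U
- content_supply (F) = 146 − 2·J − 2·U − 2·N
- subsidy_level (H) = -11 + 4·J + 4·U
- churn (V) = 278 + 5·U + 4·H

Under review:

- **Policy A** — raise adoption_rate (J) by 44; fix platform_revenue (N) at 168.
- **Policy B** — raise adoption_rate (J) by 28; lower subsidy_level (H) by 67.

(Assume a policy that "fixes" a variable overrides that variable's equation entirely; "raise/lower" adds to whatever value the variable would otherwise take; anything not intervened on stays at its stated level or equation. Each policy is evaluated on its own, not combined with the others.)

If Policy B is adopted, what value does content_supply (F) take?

Policy B (J + 28, H − 67):
  J = 47 + 28 = 75
  U = 119 + 3·75 = 344
  N = 183 + 6·75 − 6·344 = -1431
  F = 146 − 2·75 − 2·344 − 2·(-1431) = 2170

2170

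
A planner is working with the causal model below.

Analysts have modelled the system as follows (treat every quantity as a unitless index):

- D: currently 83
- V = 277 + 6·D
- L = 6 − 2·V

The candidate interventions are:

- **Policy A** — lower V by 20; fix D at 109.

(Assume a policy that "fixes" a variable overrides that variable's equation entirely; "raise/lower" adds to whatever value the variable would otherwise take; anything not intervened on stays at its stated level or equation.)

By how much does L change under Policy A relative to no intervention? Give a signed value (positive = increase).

-272

Baseline:
  D = 83
  V = 277 + 6·83 = 775
  L = 6 − 2·775 = -1544
Policy A (V − 20, D := 109):
  D = 109
  V = 277 + 6·109 (−20 from intervention) = 911
  L = 6 − 2·911 = -1816
Change in L: -1816 − (-1544) = -272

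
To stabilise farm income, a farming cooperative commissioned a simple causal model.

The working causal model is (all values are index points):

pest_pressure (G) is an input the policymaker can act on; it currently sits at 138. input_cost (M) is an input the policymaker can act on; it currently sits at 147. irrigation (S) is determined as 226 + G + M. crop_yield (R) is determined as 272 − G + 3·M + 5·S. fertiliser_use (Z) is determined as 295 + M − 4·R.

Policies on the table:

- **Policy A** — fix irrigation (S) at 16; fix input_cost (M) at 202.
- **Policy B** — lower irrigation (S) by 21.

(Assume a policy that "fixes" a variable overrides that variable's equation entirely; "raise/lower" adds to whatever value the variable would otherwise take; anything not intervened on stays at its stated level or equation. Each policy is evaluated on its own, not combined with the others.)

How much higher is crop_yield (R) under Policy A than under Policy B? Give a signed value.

Policy A (S := 16, M := 202):
  G = 138
  M = 202
  S = 16
  R = 272 − 138 + 3·202 + 5·16 = 820
Policy B (S − 21):
  G = 138
  M = 147
  S = 226 + 138 + 147 (−21 from intervention) = 490
  R = 272 − 138 + 3·147 + 5·490 = 3025
R: 820 − 3025 = -2205

-2205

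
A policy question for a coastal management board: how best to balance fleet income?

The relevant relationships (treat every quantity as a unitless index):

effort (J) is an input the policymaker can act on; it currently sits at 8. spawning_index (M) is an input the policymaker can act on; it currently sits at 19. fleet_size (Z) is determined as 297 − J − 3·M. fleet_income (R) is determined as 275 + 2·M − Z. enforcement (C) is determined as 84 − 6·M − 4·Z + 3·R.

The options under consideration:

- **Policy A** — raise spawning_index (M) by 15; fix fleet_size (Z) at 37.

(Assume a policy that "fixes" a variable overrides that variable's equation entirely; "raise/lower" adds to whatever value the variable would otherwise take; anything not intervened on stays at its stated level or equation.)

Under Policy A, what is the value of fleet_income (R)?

306

Policy A (M + 15, Z := 37):
  J = 8
  M = 19 + 15 = 34
  Z = 37
  R = 275 + 2·34 − 37 = 306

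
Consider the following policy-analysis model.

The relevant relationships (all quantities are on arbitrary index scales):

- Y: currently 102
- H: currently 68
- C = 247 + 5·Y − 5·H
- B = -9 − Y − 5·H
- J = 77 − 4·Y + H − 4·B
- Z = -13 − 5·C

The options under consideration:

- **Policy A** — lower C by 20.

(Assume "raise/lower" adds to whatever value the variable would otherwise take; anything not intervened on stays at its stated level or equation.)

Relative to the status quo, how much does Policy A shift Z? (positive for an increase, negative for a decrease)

Baseline:
  Y = 102
  H = 68
  C = 247 + 5·102 − 5·68 = 417
  Z = -13 − 5·417 = -2098
Policy A (C − 20):
  Y = 102
  H = 68
  C = 247 + 5·102 − 5·68 (−20 from intervention) = 397
  Z = -13 − 5·397 = -1998
Change in Z: -1998 − (-2098) = 100

100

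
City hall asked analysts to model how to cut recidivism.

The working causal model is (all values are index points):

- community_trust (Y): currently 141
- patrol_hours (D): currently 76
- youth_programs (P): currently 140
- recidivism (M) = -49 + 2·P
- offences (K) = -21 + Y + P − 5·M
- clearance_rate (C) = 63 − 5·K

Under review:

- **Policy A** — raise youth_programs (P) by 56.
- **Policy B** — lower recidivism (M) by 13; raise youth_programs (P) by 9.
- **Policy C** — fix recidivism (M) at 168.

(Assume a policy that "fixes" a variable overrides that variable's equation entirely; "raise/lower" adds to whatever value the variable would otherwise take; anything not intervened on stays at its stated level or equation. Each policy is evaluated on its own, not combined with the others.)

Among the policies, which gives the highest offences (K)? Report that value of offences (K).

Policy A (P + 56):
  Y = 141
  P = 140 + 56 = 196
  M = -49 + 2·196 = 343
  K = -21 + 141 + 196 − 5·343 = -1399
Policy B (M − 13, P + 9):
  Y = 141
  P = 140 + 9 = 149
  M = -49 + 2·149 (−13 from intervention) = 236
  K = -21 + 141 + 149 − 5·236 = -911
Policy C (M := 168):
  Y = 141
  P = 140
  M = 168
  K = -21 + 141 + 140 − 5·168 = -580
Comparing — Policy A: K=-1399, Policy B: K=-911, Policy C: K=-580. Highest is -580 (Policy C).

-580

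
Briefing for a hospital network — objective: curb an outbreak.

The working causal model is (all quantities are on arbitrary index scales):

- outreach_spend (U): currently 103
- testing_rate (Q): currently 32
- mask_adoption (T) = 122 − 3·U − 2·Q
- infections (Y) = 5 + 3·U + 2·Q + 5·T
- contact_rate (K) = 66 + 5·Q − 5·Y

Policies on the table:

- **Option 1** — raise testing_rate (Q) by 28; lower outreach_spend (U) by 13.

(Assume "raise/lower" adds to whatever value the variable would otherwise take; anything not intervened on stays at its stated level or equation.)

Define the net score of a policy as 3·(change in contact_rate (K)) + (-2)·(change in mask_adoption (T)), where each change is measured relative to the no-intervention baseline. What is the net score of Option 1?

Baseline:
  U = 103
  Q = 32
  T = 122 − 3·103 − 2·32 = -251
  Y = 5 + 3·103 + 2·32 + 5·(-251) = -877
  K = 66 + 5·32 − 5·(-877) = 4611
Option 1 (Q + 28, U − 13):
  U = 103 − 13 = 90
  Q = 32 + 28 = 60
  T = 122 − 3·90 − 2·60 = -268
  Y = 5 + 3·90 + 2·60 + 5·(-268) = -945
  K = 66 + 5·60 − 5·(-945) = 5091
ΔK = 5091 − 4611 = 480; ΔT = -268 − (-251) = -17
Score = 3·480 + (-2)·(-17) = 1474

1474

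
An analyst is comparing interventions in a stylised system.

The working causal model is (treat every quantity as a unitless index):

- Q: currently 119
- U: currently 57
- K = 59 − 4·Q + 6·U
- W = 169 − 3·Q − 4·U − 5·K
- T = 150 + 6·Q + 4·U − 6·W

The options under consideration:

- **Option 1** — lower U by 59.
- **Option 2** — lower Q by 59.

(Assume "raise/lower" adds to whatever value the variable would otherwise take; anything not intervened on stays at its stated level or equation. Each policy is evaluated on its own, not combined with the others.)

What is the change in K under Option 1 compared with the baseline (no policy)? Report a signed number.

-354

Baseline:
  Q = 119
  U = 57
  K = 59 − 4·119 + 6·57 = -75
Option 1 (U − 59):
  Q = 119
  U = 57 − 59 = -2
  K = 59 − 4·119 + 6·(-2) = -429
Change in K: -429 − (-75) = -354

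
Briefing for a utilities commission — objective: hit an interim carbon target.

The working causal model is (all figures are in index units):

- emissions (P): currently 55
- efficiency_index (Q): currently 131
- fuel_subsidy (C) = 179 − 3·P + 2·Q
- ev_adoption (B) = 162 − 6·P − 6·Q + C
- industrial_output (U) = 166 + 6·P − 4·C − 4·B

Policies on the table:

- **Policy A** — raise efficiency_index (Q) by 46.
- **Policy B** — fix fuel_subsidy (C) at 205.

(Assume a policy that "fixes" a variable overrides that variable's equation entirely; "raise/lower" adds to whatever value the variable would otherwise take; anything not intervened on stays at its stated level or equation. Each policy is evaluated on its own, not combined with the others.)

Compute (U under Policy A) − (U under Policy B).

-200

Policy A (Q + 46):
  P = 55
  Q = 131 + 46 = 177
  C = 179 − 3·55 + 2·177 = 368
  B = 162 − 6·55 − 6·177 + 368 = -862
  U = 166 + 6·55 − 4·368 − 4·(-862) = 2472
Policy B (C := 205):
  P = 55
  Q = 131
  C = 205
  B = 162 − 6·55 − 6·131 + 205 = -749
  U = 166 + 6·55 − 4·205 − 4·(-749) = 2672
U: 2472 − 2672 = -200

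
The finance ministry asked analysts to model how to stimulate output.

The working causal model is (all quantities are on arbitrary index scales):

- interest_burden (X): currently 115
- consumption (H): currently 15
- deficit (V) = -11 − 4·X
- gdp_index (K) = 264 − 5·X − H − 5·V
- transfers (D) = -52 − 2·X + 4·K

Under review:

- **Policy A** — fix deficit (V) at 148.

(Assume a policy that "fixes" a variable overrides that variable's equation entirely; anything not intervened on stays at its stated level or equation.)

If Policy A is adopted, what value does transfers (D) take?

Policy A (V := 148):
  X = 115
  H = 15
  V = 148
  K = 264 − 5·115 − 15 − 5·148 = -1066
  D = -52 − 2·115 + 4·(-1066) = -4546

-4546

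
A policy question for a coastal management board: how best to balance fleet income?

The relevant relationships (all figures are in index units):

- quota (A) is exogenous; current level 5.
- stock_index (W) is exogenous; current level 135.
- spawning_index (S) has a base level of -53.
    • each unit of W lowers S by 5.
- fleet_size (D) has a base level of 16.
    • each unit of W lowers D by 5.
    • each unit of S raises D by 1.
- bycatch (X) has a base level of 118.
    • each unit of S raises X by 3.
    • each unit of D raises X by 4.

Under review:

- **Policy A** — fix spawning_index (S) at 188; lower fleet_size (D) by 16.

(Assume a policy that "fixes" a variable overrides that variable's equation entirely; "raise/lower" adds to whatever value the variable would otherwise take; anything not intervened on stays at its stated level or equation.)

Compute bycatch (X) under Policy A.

-1266

Policy A (S := 188, D − 16):
  W = 135
  S = 188
  D = 16 − 5·135 + 188 (−16 from intervention) = -487
  X = 118 + 3·188 + 4·(-487) = -1266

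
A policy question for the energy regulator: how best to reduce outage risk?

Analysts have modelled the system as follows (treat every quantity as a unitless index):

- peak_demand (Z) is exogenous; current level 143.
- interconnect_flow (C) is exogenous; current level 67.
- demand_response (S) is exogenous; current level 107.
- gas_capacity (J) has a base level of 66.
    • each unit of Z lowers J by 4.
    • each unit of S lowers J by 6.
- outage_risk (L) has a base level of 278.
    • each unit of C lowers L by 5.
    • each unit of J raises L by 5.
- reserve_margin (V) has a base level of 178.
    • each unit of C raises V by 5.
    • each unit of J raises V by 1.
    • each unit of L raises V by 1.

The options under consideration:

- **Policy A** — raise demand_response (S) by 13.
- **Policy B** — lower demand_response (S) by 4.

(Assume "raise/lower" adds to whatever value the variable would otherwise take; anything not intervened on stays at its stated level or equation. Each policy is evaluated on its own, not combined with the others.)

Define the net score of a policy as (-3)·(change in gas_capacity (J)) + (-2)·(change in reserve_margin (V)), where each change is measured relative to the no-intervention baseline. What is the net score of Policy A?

Baseline:
  Z = 143
  C = 67
  S = 107
  J = 66 − 4·143 − 6·107 = -1148
  L = 278 − 5·67 + 5·(-1148) = -5797
  V = 178 + 5·67 + (-1148) + (-5797) = -6432
Policy A (S + 13):
  Z = 143
  C = 67
  S = 107 + 13 = 120
  J = 66 − 4·143 − 6·120 = -1226
  L = 278 − 5·67 + 5·(-1226) = -6187
  V = 178 + 5·67 + (-1226) + (-6187) = -6900
ΔJ = -1226 − (-1148) = -78; ΔV = -6900 − (-6432) = -468
Score = (-3)·(-78) + (-2)·(-468) = 1170

1170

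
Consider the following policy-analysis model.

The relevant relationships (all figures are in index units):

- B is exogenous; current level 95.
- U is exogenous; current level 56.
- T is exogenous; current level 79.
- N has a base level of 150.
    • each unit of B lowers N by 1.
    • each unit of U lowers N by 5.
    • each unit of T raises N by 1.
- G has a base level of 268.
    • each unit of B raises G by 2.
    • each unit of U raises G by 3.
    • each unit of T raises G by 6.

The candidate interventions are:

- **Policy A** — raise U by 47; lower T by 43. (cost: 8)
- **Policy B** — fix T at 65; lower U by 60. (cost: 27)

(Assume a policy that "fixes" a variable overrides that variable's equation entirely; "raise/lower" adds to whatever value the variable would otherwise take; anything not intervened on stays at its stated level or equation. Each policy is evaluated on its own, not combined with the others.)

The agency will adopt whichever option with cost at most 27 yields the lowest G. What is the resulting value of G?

836

Policy A (U + 47, T − 43):
  B = 95
  U = 56 + 47 = 103
  T = 79 − 43 = 36
  G = 268 + 2·95 + 3·103 + 6·36 = 983
Policy B (T := 65, U − 60):
  B = 95
  U = 56 − 60 = -4
  T = 65
  G = 268 + 2·95 + 3·(-4) + 6·65 = 836
Comparing — Policy A: G=983, Policy B: G=836. Lowest is 836 (Policy B).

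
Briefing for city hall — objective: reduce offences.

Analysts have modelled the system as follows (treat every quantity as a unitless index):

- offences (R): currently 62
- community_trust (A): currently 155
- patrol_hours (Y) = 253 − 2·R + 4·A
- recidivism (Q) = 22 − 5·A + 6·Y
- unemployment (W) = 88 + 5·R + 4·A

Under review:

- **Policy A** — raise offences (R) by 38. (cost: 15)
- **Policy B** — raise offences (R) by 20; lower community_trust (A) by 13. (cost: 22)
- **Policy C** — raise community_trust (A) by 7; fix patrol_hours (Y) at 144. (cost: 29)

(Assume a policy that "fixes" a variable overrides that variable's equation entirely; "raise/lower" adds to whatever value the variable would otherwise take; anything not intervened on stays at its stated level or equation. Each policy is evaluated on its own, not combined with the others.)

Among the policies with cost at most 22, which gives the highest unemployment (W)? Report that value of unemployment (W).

Policy A (R + 38):
  R = 62 + 38 = 100
  A = 155
  W = 88 + 5·100 + 4·155 = 1208
Policy B (R + 20, A − 13):
  R = 62 + 20 = 82
  A = 155 − 13 = 142
  W = 88 + 5·82 + 4·142 = 1066
Comparing — Policy A: W=1208, Policy B: W=1066. Highest is 1208 (Policy A).

1208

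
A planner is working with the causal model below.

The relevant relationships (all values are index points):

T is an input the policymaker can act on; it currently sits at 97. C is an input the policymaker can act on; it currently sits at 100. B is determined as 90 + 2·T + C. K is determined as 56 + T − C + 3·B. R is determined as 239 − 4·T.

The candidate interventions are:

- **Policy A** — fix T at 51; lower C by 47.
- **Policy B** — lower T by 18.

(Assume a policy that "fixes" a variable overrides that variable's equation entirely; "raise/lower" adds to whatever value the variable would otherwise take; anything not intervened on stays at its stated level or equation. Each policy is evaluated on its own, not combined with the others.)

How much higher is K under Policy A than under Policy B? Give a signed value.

Policy A (T := 51, C − 47):
  T = 51
  C = 100 − 47 = 53
  B = 90 + 2·51 + 53 = 245
  K = 56 + 51 − 53 + 3·245 = 789
Policy B (T − 18):
  T = 97 − 18 = 79
  C = 100
  B = 90 + 2·79 + 100 = 348
  K = 56 + 79 − 100 + 3·348 = 1079
K: 789 − 1079 = -290

-290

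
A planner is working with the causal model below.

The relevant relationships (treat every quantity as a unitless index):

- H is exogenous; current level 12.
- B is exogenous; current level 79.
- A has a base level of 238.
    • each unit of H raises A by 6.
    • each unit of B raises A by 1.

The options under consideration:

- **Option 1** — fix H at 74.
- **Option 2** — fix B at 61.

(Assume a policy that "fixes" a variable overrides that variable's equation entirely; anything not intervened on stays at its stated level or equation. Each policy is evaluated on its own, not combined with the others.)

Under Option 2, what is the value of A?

Option 2 (B := 61):
  H = 12
  B = 61
  A = 238 + 6·12 + 61 = 371

371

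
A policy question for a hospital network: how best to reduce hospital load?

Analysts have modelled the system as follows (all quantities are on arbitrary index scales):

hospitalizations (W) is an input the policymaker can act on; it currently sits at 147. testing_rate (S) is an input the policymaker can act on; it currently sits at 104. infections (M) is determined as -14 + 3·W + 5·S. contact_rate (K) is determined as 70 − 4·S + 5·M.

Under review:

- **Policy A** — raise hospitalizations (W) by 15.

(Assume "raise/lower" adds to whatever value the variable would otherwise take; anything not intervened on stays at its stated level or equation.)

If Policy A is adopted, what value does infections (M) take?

Policy A (W + 15):
  W = 147 + 15 = 162
  S = 104
  M = -14 + 3·162 + 5·104 = 992

992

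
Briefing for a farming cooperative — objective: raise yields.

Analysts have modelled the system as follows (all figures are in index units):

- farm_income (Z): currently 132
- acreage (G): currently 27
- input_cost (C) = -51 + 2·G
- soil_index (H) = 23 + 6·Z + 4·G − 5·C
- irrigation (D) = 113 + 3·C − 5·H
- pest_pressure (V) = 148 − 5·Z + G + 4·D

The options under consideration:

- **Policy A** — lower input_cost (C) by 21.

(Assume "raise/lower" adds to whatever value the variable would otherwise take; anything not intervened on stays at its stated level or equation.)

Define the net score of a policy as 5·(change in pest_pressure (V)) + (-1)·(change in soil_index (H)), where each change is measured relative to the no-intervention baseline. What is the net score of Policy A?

-11865

Baseline:
  Z = 132
  G = 27
  C = -51 + 2·27 = 3
  H = 23 + 6·132 + 4·27 − 5·3 = 908
  D = 113 + 3·3 − 5·908 = -4418
  V = 148 − 5·132 + 27 + 4·(-4418) = -18157
Policy A (C − 21):
  Z = 132
  G = 27
  C = -51 + 2·27 (−21 from intervention) = -18
  H = 23 + 6·132 + 4·27 − 5·(-18) = 1013
  D = 113 + 3·(-18) − 5·1013 = -5006
  V = 148 − 5·132 + 27 + 4·(-5006) = -20509
ΔV = -20509 − (-18157) = -2352; ΔH = 1013 − 908 = 105
Score = 5·(-2352) + (-1)·105 = -11865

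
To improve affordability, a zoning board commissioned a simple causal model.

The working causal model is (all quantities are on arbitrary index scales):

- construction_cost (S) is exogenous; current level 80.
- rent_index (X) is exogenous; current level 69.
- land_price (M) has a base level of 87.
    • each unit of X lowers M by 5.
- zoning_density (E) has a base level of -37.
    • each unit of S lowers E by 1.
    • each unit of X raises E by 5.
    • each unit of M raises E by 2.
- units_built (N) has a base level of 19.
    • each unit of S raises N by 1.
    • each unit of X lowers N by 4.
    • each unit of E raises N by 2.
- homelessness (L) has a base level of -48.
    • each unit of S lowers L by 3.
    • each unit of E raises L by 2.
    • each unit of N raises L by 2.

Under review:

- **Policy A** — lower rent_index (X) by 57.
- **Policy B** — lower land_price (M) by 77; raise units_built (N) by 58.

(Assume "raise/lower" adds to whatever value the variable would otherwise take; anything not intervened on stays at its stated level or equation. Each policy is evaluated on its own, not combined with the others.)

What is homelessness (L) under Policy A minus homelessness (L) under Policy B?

2974

Policy A (X − 57):
  S = 80
  X = 69 − 57 = 12
  M = 87 − 5·12 = 27
  E = -37 − 80 + 5·12 + 2·27 = -3
  N = 19 + 80 − 4·12 + 2·(-3) = 45
  L = -48 − 3·80 + 2·(-3) + 2·45 = -204
Policy B (M − 77, N + 58):
  S = 80
  X = 69
  M = 87 − 5·69 (−77 from intervention) = -335
  E = -37 − 80 + 5·69 + 2·(-335) = -442
  N = 19 + 80 − 4·69 + 2·(-442) (+58 from intervention) = -1003
  L = -48 − 3·80 + 2·(-442) + 2·(-1003) = -3178
L: -204 − (-3178) = 2974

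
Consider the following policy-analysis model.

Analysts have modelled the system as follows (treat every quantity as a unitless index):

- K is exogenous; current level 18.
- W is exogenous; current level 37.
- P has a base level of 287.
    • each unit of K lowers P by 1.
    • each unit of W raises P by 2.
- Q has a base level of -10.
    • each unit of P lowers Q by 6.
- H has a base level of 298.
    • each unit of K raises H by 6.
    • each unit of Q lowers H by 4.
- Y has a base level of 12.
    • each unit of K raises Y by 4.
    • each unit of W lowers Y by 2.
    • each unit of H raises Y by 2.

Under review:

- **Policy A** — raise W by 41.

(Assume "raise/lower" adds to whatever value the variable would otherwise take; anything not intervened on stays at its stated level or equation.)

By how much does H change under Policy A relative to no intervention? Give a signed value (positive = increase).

Baseline:
  K = 18
  W = 37
  P = 287 − 18 + 2·37 = 343
  Q = -10 − 6·343 = -2068
  H = 298 + 6·18 − 4·(-2068) = 8678
Policy A (W + 41):
  K = 18
  W = 37 + 41 = 78
  P = 287 − 18 + 2·78 = 425
  Q = -10 − 6·425 = -2560
  H = 298 + 6·18 − 4·(-2560) = 10646
Change in H: 10646 − 8678 = 1968

1968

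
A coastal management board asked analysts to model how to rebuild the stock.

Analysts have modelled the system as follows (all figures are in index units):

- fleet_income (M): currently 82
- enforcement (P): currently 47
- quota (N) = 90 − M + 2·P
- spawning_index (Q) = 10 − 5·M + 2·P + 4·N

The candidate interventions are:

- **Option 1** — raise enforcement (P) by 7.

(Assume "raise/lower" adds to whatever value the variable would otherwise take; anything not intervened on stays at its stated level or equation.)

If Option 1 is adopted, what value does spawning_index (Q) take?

Option 1 (P + 7):
  M = 82
  P = 47 + 7 = 54
  N = 90 − 82 + 2·54 = 116
  Q = 10 − 5·82 + 2·54 + 4·116 = 172

172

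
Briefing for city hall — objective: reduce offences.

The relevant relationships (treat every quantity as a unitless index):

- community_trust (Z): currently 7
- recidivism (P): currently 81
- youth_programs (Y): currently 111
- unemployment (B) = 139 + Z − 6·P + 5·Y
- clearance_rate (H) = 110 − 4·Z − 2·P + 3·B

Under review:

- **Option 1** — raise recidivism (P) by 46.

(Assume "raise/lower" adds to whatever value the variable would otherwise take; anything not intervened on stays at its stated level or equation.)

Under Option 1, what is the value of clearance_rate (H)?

Option 1 (P + 46):
  Z = 7
  P = 81 + 46 = 127
  Y = 111
  B = 139 + 7 − 6·127 + 5·111 = -61
  H = 110 − 4·7 − 2·127 + 3·(-61) = -355

-355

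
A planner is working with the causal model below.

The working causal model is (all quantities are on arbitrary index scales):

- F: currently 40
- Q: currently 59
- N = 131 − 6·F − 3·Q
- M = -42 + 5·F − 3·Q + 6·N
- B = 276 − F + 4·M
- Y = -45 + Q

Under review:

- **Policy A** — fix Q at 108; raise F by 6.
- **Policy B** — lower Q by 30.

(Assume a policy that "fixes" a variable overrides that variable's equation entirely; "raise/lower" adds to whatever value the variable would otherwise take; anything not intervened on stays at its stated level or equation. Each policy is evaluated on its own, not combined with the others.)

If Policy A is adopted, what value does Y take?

Policy A (Q := 108, F + 6):
  Q = 108
  Y = -45 + 108 = 63

63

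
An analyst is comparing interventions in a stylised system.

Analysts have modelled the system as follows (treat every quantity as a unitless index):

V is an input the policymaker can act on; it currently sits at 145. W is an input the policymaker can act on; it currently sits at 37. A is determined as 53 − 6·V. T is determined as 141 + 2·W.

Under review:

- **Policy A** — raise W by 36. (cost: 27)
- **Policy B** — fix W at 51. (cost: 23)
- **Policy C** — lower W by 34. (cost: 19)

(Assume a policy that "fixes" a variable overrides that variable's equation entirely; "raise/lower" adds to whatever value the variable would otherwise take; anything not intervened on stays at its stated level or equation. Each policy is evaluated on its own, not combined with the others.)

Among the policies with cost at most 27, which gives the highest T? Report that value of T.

287

Policy A (W + 36):
  W = 37 + 36 = 73
  T = 141 + 2·73 = 287
Policy B (W := 51):
  W = 51
  T = 141 + 2·51 = 243
Policy C (W − 34):
  W = 37 − 34 = 3
  T = 141 + 2·3 = 147
Comparing — Policy A: T=287, Policy B: T=243, Policy C: T=147. Highest is 287 (Policy A).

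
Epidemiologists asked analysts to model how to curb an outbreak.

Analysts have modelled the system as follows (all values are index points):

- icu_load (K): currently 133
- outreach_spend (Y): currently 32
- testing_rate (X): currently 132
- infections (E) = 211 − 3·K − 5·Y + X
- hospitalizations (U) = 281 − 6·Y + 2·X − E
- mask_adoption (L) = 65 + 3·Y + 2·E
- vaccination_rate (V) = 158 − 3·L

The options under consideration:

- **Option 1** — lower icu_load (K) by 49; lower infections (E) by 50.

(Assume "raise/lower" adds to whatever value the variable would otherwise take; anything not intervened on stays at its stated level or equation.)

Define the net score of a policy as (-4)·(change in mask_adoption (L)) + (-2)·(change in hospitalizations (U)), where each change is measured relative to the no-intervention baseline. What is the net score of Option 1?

Baseline:
  K = 133
  Y = 32
  X = 132
  E = 211 − 3·133 − 5·32 + 132 = -216
  U = 281 − 6·32 + 2·132 − (-216) = 569
  L = 65 + 3·32 + 2·(-216) = -271
Option 1 (K − 49, E − 50):
  K = 133 − 49 = 84
  Y = 32
  X = 132
  E = 211 − 3·84 − 5·32 + 132 (−50 from intervention) = -119
  U = 281 − 6·32 + 2·132 − (-119) = 472
  L = 65 + 3·32 + 2·(-119) = -77
ΔL = -77 − (-271) = 194; ΔU = 472 − 569 = -97
Score = (-4)·194 + (-2)·(-97) = -582

-582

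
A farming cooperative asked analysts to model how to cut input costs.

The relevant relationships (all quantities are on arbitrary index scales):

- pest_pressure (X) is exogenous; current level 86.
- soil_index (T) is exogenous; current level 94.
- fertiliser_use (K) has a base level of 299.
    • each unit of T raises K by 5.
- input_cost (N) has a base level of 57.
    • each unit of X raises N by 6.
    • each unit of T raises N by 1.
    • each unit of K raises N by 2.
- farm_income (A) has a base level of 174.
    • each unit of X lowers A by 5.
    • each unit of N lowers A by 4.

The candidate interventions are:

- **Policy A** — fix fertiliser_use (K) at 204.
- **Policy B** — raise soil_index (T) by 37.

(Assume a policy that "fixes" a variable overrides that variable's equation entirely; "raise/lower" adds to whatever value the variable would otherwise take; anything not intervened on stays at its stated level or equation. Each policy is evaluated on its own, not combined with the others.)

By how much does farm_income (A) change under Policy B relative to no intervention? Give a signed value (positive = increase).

-1628

Baseline:
  X = 86
  T = 94
  K = 299 + 5·94 = 769
  N = 57 + 6·86 + 94 + 2·769 = 2205
  A = 174 − 5·86 − 4·2205 = -9076
Policy B (T + 37):
  X = 86
  T = 94 + 37 = 131
  K = 299 + 5·131 = 954
  N = 57 + 6·86 + 131 + 2·954 = 2612
  A = 174 − 5·86 − 4·2612 = -10704
Change in A: -10704 − (-9076) = -1628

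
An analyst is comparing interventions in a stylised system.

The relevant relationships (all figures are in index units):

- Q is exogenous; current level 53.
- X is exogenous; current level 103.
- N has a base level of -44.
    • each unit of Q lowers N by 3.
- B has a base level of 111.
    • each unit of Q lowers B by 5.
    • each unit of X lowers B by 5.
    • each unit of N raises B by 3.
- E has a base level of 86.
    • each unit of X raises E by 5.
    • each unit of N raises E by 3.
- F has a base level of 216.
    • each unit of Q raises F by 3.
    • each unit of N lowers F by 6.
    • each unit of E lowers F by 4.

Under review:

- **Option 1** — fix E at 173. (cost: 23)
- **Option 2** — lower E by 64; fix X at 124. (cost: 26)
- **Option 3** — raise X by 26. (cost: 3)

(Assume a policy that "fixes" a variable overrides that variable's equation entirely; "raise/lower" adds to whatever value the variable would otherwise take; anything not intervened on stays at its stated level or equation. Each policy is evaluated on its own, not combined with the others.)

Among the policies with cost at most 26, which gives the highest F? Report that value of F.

Option 1 (E := 173):
  Q = 53
  X = 103
  N = -44 − 3·53 = -203
  E = 173
  F = 216 + 3·53 − 6·(-203) − 4·173 = 901
Option 2 (E − 64, X := 124):
  Q = 53
  X = 124
  N = -44 − 3·53 = -203
  E = 86 + 5·124 + 3·(-203) (−64 from intervention) = 33
  F = 216 + 3·53 − 6·(-203) − 4·33 = 1461
Option 3 (X + 26):
  Q = 53
  X = 103 + 26 = 129
  N = -44 − 3·53 = -203
  E = 86 + 5·129 + 3·(-203) = 122
  F = 216 + 3·53 − 6·(-203) − 4·122 = 1105
Comparing — Option 1: F=901, Option 2: F=1461, Option 3: F=1105. Highest is 1461 (Option 2).

1461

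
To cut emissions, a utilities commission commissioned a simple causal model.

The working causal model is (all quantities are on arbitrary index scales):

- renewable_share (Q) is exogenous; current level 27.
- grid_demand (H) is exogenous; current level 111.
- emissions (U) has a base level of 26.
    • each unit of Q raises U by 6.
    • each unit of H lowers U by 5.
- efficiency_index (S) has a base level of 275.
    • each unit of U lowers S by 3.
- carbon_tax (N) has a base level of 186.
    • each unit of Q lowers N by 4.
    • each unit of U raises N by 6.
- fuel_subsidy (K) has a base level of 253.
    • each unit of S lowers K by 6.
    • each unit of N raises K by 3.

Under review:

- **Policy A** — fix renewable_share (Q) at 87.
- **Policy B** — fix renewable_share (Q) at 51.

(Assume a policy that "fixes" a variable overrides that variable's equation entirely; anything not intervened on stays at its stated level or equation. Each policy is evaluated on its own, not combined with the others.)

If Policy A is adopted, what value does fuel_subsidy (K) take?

Policy A (Q := 87):
  Q = 87
  H = 111
  U = 26 + 6·87 − 5·111 = -7
  S = 275 − 3·(-7) = 296
  N = 186 − 4·87 + 6·(-7) = -204
  K = 253 − 6·296 + 3·(-204) = -2135

-2135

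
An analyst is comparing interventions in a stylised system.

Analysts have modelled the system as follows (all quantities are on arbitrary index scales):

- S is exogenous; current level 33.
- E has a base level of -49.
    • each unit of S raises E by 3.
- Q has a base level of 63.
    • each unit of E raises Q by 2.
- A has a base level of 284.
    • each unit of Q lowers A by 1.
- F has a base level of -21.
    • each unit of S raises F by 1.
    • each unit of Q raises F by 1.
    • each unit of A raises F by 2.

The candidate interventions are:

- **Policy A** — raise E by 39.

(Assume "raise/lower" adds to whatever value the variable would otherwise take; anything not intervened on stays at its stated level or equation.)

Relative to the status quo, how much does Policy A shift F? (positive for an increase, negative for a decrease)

-78

Baseline:
  S = 33
  E = -49 + 3·33 = 50
  Q = 63 + 2·50 = 163
  A = 284 − 163 = 121
  F = -21 + 33 + 163 + 2·121 = 417
Policy A (E + 39):
  S = 33
  E = -49 + 3·33 (+39 from intervention) = 89
  Q = 63 + 2·89 = 241
  A = 284 − 241 = 43
  F = -21 + 33 + 241 + 2·43 = 339
Change in F: 339 − 417 = -78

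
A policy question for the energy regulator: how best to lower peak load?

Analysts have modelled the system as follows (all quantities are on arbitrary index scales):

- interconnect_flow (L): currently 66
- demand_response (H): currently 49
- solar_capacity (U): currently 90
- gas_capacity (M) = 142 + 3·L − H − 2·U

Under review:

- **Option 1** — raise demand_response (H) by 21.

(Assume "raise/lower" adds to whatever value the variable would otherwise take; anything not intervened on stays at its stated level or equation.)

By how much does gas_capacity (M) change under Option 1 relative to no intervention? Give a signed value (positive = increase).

-21

Baseline:
  L = 66
  H = 49
  U = 90
  M = 142 + 3·66 − 49 − 2·90 = 111
Option 1 (H + 21):
  L = 66
  H = 49 + 21 = 70
  U = 90
  M = 142 + 3·66 − 70 − 2·90 = 90
Change in M: 90 − 111 = -21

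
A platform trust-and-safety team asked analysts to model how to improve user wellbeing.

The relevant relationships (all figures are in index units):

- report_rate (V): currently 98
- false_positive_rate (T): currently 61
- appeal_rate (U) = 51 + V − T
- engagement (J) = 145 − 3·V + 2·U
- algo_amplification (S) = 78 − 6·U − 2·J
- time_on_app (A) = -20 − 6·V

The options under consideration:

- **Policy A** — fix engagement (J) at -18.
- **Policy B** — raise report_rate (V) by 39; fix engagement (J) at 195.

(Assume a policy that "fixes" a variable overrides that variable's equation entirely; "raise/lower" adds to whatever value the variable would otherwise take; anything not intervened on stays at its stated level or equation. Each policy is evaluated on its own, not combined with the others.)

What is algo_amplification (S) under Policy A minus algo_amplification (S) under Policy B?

Policy A (J := -18):
  V = 98
  T = 61
  U = 51 + 98 − 61 = 88
  J = -18
  S = 78 − 6·88 − 2·(-18) = -414
Policy B (V + 39, J := 195):
  V = 98 + 39 = 137
  T = 61
  U = 51 + 137 − 61 = 127
  J = 195
  S = 78 − 6·127 − 2·195 = -1074
S: -414 − (-1074) = 660

660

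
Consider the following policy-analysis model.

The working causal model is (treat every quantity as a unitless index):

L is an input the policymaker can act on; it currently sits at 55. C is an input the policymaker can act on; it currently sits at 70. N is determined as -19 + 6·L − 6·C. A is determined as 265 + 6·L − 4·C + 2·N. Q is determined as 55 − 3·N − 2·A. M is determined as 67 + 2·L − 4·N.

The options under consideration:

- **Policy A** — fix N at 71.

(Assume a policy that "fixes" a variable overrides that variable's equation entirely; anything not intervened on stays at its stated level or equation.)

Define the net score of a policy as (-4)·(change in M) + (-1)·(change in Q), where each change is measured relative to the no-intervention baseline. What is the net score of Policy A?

4140

Baseline:
  L = 55
  C = 70
  N = -19 + 6·55 − 6·70 = -109
  A = 265 + 6·55 − 4·70 + 2·(-109) = 97
  Q = 55 − 3·(-109) − 2·97 = 188
  M = 67 + 2·55 − 4·(-109) = 613
Policy A (N := 71):
  L = 55
  C = 70
  N = 71
  A = 265 + 6·55 − 4·70 + 2·71 = 457
  Q = 55 − 3·71 − 2·457 = -1072
  M = 67 + 2·55 − 4·71 = -107
ΔM = -107 − 613 = -720; ΔQ = -1072 − 188 = -1260
Score = (-4)·(-720) + (-1)·(-1260) = 4140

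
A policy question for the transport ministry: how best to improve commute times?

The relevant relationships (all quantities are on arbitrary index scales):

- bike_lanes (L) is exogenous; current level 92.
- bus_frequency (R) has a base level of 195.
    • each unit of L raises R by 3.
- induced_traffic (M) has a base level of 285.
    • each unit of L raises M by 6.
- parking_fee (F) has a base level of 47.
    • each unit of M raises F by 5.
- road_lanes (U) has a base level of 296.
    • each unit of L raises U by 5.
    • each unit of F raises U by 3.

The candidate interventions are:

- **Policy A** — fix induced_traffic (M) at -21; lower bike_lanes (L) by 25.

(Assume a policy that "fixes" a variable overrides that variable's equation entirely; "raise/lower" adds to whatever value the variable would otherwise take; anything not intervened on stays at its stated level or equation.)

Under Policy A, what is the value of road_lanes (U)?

Policy A (M := -21, L − 25):
  L = 92 − 25 = 67
  M = -21
  F = 47 + 5·(-21) = -58
  U = 296 + 5·67 + 3·(-58) = 457

457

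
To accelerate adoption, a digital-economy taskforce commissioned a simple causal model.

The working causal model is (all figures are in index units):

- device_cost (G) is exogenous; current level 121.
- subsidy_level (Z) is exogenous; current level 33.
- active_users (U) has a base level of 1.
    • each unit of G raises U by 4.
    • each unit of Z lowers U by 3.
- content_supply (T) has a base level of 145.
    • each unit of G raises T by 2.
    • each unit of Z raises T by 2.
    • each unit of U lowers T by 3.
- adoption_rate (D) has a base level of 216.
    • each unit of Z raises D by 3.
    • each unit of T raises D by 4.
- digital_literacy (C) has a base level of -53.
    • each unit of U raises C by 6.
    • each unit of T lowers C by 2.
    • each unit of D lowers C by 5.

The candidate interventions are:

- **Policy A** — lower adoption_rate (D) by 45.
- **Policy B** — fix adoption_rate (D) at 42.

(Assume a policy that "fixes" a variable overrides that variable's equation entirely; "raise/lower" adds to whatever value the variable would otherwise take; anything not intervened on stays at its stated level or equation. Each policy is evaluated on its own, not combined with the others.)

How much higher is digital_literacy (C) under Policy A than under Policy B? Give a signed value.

12960

Policy A (D − 45):
  G = 121
  Z = 33
  U = 1 + 4·121 − 3·33 = 386
  T = 145 + 2·121 + 2·33 − 3·386 = -705
  D = 216 + 3·33 + 4·(-705) (−45 from intervention) = -2550
  C = -53 + 6·386 − 2·(-705) − 5·(-2550) = 16423
Policy B (D := 42):
  G = 121
  Z = 33
  U = 1 + 4·121 − 3·33 = 386
  T = 145 + 2·121 + 2·33 − 3·386 = -705
  D = 42
  C = -53 + 6·386 − 2·(-705) − 5·42 = 3463
C: 16423 − 3463 = 12960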